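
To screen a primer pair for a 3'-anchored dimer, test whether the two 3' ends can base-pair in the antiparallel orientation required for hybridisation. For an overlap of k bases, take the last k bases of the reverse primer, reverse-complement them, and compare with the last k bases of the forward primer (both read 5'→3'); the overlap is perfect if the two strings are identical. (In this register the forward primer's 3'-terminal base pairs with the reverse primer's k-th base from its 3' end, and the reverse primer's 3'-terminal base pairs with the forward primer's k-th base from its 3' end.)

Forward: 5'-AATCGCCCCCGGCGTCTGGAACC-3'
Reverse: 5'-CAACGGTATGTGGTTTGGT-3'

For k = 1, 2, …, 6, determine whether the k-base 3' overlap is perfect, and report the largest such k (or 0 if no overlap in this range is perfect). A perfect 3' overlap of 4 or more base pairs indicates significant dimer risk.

Last 6 bases (5'→3') — forward …GGAACC, reverse …TTTGGT.
Reverse complement of the reverse primer's last 6 bases: ACCAAA; its first k bases are the reverse complement of the reverse primer's last k bases, so a perfect k-base overlap needs the forward primer's last k bases to equal them.
Comparing (forward last k vs required): k=1: C vs A ✗; k=2: CC vs AC ✗; k=3: ACC vs ACC ✓; k=4: AACC vs ACCA ✗; k=5: GAACC vs ACCAA ✗; k=6: GGAACC vs ACCAAA ✗.
Only k = 3 is perfect, so the longest perfect 3' overlap is 3.

Longest perfect overlap: 3 complementary base pairs; below the dimer-risk threshold (threshold 4).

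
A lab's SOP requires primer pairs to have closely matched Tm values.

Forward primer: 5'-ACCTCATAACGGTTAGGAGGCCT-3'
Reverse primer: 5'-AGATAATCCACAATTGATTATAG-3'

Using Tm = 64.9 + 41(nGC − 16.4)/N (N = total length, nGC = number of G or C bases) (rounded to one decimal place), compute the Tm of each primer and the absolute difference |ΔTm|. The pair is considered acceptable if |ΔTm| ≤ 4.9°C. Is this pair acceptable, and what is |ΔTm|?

Forward: G+C = 12, N = 23 → Tm = 64.9 + 41·(12 − 16.4)/23 = 57.1°C.
Reverse: G+C = 6, N = 23 → Tm = 64.9 + 41·(6 − 16.4)/23 = 46.4°C.
|ΔTm| = |57.1 − 46.4| = 10.7°C, > 4.9°C.

|ΔTm| = 10.7°C; the pair is not acceptable.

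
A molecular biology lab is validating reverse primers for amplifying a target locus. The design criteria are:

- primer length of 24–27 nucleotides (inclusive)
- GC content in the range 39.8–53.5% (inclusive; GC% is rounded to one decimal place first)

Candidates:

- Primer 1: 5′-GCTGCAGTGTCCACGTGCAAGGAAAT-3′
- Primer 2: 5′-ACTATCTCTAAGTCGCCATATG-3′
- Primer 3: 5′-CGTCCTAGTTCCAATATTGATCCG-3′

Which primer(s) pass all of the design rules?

Primer 3 only.

Primer 1 (26 nt, A=7 T=5 G=8 C=6): length 26 ✓; GC 14/26 = 53.8%, outside 39.8–53.5% ✗ — fails.
Primer 2 (22 nt, A=6 T=7 G=3 C=6): length 22, outside 24–27 ✗; GC 9/22 = 40.9% ✓ — fails.
Primer 3 (24 nt, A=5 T=8 G=4 C=7): length 24 ✓; GC 11/24 = 45.8% ✓ — passes.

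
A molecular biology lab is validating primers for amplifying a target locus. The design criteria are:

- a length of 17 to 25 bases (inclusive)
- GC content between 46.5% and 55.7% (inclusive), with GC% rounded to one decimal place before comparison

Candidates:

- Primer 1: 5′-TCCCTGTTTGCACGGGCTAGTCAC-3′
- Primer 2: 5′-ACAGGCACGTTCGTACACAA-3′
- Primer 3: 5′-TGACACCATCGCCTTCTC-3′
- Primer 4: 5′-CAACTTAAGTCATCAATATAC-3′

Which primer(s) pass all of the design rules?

Primer 1 (24 nt, A=3 T=7 G=6 C=8): length 24 ✓; GC 14/24 = 58.3%, outside 46.5–55.7% ✗ — fails.
Primer 2 (20 nt, A=7 T=3 G=4 C=6): length 20 ✓; GC 10/20 = 50.0% ✓ — passes.
Primer 3 (18 nt, A=3 T=5 G=2 C=8): length 18 ✓; GC 10/18 = 55.6% ✓ — passes.
Primer 4 (21 nt, A=9 T=6 G=1 C=5): length 21 ✓; GC 6/21 = 28.6%, outside 46.5–55.7% ✗ — fails.

Primer 2 and Primer 3.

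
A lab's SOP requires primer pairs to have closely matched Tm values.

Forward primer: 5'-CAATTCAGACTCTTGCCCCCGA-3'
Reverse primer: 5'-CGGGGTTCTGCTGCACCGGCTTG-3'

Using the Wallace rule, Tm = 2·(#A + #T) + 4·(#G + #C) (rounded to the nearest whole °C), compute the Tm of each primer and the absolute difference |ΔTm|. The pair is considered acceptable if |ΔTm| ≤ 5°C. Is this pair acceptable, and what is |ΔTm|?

Forward: A=5 T=5 G=3 C=9 → Tm = 2·10 + 4·12 = 68°C.
Reverse: A=1 T=6 G=9 C=7 → Tm = 2·7 + 4·16 = 78°C.
|ΔTm| = |68 − 78| = 10°C, > 5°C.

|ΔTm| = 10°C; the pair is not acceptable.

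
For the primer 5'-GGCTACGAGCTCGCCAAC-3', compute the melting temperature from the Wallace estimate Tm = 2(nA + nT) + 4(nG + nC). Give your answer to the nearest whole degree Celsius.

60°C

Base counts: A=4, T=2, G=5, C=7 (length 18).
Tm = 2·(4+2) + 4·(5+7) = 2·6 + 4·12 = 12 + 48 = 60°C.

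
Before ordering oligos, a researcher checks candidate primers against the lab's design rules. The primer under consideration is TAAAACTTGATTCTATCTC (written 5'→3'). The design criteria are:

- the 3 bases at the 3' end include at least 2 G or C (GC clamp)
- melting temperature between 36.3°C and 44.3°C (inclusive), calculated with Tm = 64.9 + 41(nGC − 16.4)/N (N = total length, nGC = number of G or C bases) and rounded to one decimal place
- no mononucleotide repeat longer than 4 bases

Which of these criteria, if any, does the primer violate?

Base counts: A=6, T=8, G=1, C=4 (length 19).
GC clamp: 3' end CTC has 2 G/C ✓
Tm: Tm = 64.9 + 41·(5 − 16.4)/19 = 40.3°C ✓
homopolymer run: longest run = 4 ✓

Meets all criteria.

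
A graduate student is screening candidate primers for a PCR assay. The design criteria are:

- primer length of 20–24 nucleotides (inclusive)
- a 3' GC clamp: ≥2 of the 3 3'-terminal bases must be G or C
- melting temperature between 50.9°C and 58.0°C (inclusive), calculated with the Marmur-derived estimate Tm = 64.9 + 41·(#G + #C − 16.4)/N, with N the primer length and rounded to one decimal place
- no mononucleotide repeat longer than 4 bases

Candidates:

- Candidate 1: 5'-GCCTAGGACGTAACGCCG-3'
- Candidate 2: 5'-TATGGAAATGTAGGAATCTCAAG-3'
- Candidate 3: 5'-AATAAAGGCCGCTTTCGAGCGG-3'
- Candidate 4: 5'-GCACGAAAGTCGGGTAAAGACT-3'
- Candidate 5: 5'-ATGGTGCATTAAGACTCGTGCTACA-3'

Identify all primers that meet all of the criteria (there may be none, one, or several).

Candidate 1 (18 nt, A=4 T=2 G=6 C=6): length 18, outside 20–24 ✗; 3' end CCG has 3 G/C ✓; Tm = 64.9 + 41·(12 − 16.4)/18 = 54.9°C ✓; longest run = 2 ✓ — fails.
Candidate 2 (23 nt, A=9 T=6 G=6 C=2): length 23 ✓; 3' end AAG has 1 G/C, need ≥2 ✗; Tm = 64.9 + 41·(8 − 16.4)/23 = 49.9°C, outside 50.9–58.0°C ✗; longest run = 3 ✓ — fails.
Candidate 3 (22 nt, A=6 T=4 G=7 C=5): length 22 ✓; 3' end CGG has 3 G/C ✓; Tm = 64.9 + 41·(12 − 16.4)/22 = 56.7°C ✓; longest run = 3 ✓ — passes.
Candidate 4 (22 nt, A=8 T=3 G=7 C=4): length 22 ✓; 3' end ACT has 1 G/C, need ≥2 ✗; Tm = 64.9 + 41·(11 − 16.4)/22 = 54.8°C ✓; longest run = 3 ✓ — fails.
Candidate 5 (25 nt, A=7 T=7 G=6 C=5): length 25, outside 20–24 ✗; 3' end ACA has 1 G/C, need ≥2 ✗; Tm = 64.9 + 41·(11 − 16.4)/25 = 56.0°C ✓; longest run = 2 ✓ — fails.

Candidate 3 only.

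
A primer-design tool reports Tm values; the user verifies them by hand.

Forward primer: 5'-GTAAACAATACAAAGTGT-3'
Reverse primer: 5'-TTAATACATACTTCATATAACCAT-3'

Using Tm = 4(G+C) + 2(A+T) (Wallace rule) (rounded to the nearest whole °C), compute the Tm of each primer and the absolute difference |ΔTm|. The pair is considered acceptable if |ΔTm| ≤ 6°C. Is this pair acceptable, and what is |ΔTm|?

|ΔTm| = 12°C; the pair is not acceptable.

Forward: A=9 T=4 G=3 C=2 → Tm = 2·13 + 4·5 = 46°C.
Reverse: A=10 T=9 G=0 C=5 → Tm = 2·19 + 4·5 = 58°C.
|ΔTm| = |46 − 58| = 12°C, > 6°C.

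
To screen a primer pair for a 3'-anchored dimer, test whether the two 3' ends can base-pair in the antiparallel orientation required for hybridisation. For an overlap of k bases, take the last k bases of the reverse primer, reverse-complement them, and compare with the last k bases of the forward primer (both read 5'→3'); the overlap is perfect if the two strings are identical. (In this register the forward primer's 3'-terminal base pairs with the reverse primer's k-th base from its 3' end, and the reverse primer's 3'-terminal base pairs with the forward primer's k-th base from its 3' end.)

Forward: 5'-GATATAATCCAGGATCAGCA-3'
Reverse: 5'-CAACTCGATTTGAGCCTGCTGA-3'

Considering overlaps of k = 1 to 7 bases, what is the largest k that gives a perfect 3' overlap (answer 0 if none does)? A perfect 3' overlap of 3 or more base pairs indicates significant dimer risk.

Last 7 bases (5'→3') — forward …ATCAGCA, reverse …CTGCTGA.
Reverse complement of the reverse primer's last 7 bases: TCAGCAG; its first k bases are the reverse complement of the reverse primer's last k bases, so a perfect k-base overlap needs the forward primer's last k bases to equal them.
Comparing (forward last k vs required): k=1: A vs T ✗; k=2: CA vs TC ✗; k=3: GCA vs TCA ✗; k=4: AGCA vs TCAG ✗; k=5: CAGCA vs TCAGC ✗; k=6: TCAGCA vs TCAGCA ✓; k=7: ATCAGCA vs TCAGCAG ✗.
Only k = 6 is perfect, so the longest perfect 3' overlap is 6.

Longest perfect overlap: 6 complementary base pairs; significant dimer risk (threshold 3).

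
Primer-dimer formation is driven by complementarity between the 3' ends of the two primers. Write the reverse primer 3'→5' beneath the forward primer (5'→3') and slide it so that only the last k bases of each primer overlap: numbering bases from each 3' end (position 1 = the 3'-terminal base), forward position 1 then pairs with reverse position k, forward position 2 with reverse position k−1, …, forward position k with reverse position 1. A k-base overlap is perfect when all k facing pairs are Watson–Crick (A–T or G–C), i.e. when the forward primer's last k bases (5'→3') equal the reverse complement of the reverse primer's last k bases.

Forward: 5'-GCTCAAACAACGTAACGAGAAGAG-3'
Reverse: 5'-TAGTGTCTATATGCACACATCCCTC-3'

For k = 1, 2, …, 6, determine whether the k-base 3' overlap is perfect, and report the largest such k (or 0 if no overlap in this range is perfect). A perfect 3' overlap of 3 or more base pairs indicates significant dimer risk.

Last 6 bases (5'→3') — forward …GAAGAG, reverse …TCCCTC.
Reverse complement of the reverse primer's last 6 bases: GAGGGA; its first k bases are the reverse complement of the reverse primer's last k bases, so a perfect k-base overlap needs the forward primer's last k bases to equal them.
Comparing (forward last k vs required): k=1: G vs G ✓; k=2: AG vs GA ✗; k=3: GAG vs GAG ✓; k=4: AGAG vs GAGG ✗; k=5: AAGAG vs GAGGG ✗; k=6: GAAGAG vs GAGGGA ✗.
Perfect overlaps at k = 1, 3; the largest is 3.

Longest perfect overlap: 3 complementary base pairs; significant dimer risk (threshold 3).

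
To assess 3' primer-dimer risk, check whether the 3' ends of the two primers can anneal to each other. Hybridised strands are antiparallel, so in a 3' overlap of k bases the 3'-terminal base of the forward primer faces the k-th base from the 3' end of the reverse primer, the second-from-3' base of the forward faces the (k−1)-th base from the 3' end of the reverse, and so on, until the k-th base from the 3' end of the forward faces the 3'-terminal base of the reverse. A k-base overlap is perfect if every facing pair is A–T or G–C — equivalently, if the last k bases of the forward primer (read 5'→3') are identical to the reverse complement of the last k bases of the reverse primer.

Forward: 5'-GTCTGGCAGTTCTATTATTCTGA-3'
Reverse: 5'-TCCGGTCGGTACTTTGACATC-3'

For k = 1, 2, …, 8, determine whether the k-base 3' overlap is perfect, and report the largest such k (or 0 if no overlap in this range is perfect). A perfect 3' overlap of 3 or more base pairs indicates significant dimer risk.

Last 8 bases (5'→3') — forward …TATTCTGA, reverse …TTGACATC.
Reverse complement of the reverse primer's last 8 bases: GATGTCAA; its first k bases are the reverse complement of the reverse primer's last k bases, so a perfect k-base overlap needs the forward primer's last k bases to equal them.
Comparing (forward last k vs required): k=1: A vs G ✗; k=2: GA vs GA ✓; k=3: TGA vs GAT ✗; k=4: CTGA vs GATG ✗; k=5: TCTGA vs GATGT ✗; k=6: TTCTGA vs GATGTC ✗; k=7: ATTCTGA vs GATGTCA ✗; k=8: TATTCTGA vs GATGTCAA ✗.
Only k = 2 is perfect, so the longest perfect 3' overlap is 2.

Longest perfect overlap: 2 complementary base pairs; below the dimer-risk threshold (threshold 3).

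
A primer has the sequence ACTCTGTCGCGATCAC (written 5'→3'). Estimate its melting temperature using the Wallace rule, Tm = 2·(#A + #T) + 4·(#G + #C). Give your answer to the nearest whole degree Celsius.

50°C

Base counts: A=3, T=4, G=3, C=6 (length 16).
Tm = 2·(3+4) + 4·(3+6) = 2·7 + 4·9 = 14 + 36 = 50°C.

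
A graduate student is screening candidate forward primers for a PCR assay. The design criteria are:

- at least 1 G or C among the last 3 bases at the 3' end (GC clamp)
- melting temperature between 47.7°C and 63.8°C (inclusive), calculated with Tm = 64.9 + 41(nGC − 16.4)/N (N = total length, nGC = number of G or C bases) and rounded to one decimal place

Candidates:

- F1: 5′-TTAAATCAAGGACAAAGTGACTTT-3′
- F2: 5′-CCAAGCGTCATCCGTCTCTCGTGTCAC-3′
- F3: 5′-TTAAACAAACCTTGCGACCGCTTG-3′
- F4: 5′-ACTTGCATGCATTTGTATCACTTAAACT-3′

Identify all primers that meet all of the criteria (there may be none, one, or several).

F1 (24 nt, A=10 T=7 G=4 C=3): 3' end TTT has 0 G/C, need ≥1 ✗; Tm = 64.9 + 41·(7 − 16.4)/24 = 48.8°C ✓ — fails.
F2 (27 nt, A=4 T=7 G=5 C=11): 3' end CAC has 2 G/C ✓; Tm = 64.9 + 41·(16 − 16.4)/27 = 64.3°C, outside 47.7–63.8°C ✗ — fails.
F3 (24 nt, A=7 T=6 G=4 C=7): 3' end TTG has 1 G/C ✓; Tm = 64.9 + 41·(11 − 16.4)/24 = 55.7°C ✓ — passes.
F4 (28 nt, A=8 T=11 G=3 C=6): 3' end ACT has 1 G/C ✓; Tm = 64.9 + 41·(9 − 16.4)/28 = 54.1°C ✓ — passes.

F3 and F4.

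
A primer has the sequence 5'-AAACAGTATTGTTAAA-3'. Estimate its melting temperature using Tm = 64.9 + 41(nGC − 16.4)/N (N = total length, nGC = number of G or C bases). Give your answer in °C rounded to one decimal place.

30.6°C

Base counts: A=8, T=5, G=2, C=1; G+C = 3, N = 16.
Tm = 64.9 + 41·(3 − 16.4)/16 = 64.9 + -549.40/16 = 30.6°C.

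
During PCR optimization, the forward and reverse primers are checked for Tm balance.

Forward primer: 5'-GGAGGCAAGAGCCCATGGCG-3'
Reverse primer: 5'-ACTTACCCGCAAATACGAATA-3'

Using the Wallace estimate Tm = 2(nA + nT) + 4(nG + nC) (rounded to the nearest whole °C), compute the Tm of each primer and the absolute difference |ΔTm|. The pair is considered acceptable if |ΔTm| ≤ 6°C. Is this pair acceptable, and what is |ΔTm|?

|ΔTm| = 10°C; the pair is not acceptable.

Forward: A=5 T=1 G=9 C=5 → Tm = 2·6 + 4·14 = 68°C.
Reverse: A=9 T=4 G=2 C=6 → Tm = 2·13 + 4·8 = 58°C.
|ΔTm| = |68 − 58| = 10°C, > 6°C.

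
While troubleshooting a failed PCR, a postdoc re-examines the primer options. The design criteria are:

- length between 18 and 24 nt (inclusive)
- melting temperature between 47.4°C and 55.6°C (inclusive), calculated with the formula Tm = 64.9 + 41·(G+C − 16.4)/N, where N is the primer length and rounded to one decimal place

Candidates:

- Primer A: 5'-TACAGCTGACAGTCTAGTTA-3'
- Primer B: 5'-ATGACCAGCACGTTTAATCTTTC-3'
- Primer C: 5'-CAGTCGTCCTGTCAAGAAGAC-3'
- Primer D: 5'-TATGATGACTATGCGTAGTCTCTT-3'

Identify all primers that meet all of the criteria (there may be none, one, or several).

Primer A, Primer B, Primer C and Primer D.

Primer A (20 nt, A=6 T=6 G=4 C=4): length 20 ✓; Tm = 64.9 + 41·(8 − 16.4)/20 = 47.7°C ✓ — passes.
Primer B (23 nt, A=6 T=8 G=3 C=6): length 23 ✓; Tm = 64.9 + 41·(9 − 16.4)/23 = 51.7°C ✓ — passes.
Primer C (21 nt, A=6 T=4 G=5 C=6): length 21 ✓; Tm = 64.9 + 41·(11 − 16.4)/21 = 54.4°C ✓ — passes.
Primer D (24 nt, A=5 T=10 G=5 C=4): length 24 ✓; Tm = 64.9 + 41·(9 − 16.4)/24 = 52.3°C ✓ — passes.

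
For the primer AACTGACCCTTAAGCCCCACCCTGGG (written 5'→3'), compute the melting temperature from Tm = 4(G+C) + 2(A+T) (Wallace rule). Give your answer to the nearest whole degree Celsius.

84°C

Base counts: A=6, T=4, G=5, C=11 (length 26).
Tm = 2·(6+4) + 4·(5+11) = 2·10 + 4·16 = 20 + 64 = 84°C.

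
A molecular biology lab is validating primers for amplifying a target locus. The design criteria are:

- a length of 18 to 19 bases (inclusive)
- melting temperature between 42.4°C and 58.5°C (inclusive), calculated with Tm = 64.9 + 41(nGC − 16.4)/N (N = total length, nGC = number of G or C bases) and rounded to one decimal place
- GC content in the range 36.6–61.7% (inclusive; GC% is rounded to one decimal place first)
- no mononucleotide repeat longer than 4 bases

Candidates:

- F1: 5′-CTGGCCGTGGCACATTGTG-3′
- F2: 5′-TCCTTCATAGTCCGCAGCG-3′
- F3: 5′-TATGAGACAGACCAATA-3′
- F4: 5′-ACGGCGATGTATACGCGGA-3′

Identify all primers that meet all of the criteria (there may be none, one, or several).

F1 (19 nt, A=2 T=5 G=7 C=5): length 19 ✓; Tm = 64.9 + 41·(12 − 16.4)/19 = 55.4°C ✓; GC 12/19 = 63.2%, outside 36.6–61.7% ✗; longest run = 2 ✓ — fails.
F2 (19 nt, A=3 T=5 G=4 C=7): length 19 ✓; Tm = 64.9 + 41·(11 − 16.4)/19 = 53.2°C ✓; GC 11/19 = 57.9% ✓; longest run = 2 ✓ — passes.
F3 (17 nt, A=8 T=3 G=3 C=3): length 17, outside 18–19 ✗; Tm = 64.9 + 41·(6 − 16.4)/17 = 39.8°C, outside 42.4–58.5°C ✗; GC 6/17 = 35.3%, outside 36.6–61.7% ✗; longest run = 2 ✓ — fails.
F4 (19 nt, A=5 T=3 G=7 C=4): length 19 ✓; Tm = 64.9 + 41·(11 − 16.4)/19 = 53.2°C ✓; GC 11/19 = 57.9% ✓; longest run = 2 ✓ — passes.

F2 and F4.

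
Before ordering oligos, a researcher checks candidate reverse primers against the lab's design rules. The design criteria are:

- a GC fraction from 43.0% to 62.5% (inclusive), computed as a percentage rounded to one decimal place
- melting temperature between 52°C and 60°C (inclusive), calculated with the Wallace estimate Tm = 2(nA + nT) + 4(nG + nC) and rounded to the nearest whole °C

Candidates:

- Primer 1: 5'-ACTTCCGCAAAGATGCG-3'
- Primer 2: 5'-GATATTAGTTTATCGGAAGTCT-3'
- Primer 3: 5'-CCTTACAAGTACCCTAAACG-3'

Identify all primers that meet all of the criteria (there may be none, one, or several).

Primer 1 (17 nt, A=5 T=3 G=4 C=5): GC 9/17 = 52.9% ✓; Tm = 2·8 + 4·9 = 52°C ✓ — passes.
Primer 2 (22 nt, A=6 T=9 G=5 C=2): GC 7/22 = 31.8%, outside 43.0–62.5% ✗; Tm = 2·15 + 4·7 = 58°C ✓ — fails.
Primer 3 (20 nt, A=7 T=4 G=2 C=7): GC 9/20 = 45.0% ✓; Tm = 2·11 + 4·9 = 58°C ✓ — passes.

Primer 1 and Primer 3.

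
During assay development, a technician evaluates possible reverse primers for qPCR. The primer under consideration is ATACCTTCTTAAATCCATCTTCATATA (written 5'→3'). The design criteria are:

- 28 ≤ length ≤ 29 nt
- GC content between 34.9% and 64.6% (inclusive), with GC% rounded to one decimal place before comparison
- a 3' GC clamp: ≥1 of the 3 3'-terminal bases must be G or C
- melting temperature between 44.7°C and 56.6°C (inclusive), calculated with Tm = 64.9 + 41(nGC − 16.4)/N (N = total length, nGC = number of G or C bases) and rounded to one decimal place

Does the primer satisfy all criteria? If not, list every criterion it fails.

Fails: length, GC content, GC clamp.

Base counts: A=9, T=11, G=0, C=7 (length 27).
length: length 27, outside 28–29 ✗
GC content: GC 7/27 = 25.9%, outside 34.9–64.6% ✗
GC clamp: 3' end ATA has 0 G/C, need ≥1 ✗
Tm: Tm = 64.9 + 41·(7 − 16.4)/27 = 50.6°C ✓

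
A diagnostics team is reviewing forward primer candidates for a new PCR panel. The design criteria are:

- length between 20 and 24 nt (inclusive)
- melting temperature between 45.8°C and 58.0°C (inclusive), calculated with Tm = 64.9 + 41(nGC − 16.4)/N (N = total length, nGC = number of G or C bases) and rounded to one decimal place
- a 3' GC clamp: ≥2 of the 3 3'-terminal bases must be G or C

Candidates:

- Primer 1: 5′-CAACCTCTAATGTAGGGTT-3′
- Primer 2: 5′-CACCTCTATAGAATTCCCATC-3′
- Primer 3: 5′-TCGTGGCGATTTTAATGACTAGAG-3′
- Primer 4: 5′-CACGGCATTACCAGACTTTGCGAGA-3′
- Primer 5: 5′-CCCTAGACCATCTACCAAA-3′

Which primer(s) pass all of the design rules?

Primer 3 only.

Primer 1 (19 nt, A=5 T=6 G=4 C=4): length 19, outside 20–24 ✗; Tm = 64.9 + 41·(8 − 16.4)/19 = 46.8°C ✓; 3' end GTT has 1 G/C, need ≥2 ✗ — fails.
Primer 2 (21 nt, A=6 T=6 G=1 C=8): length 21 ✓; Tm = 64.9 + 41·(9 − 16.4)/21 = 50.5°C ✓; 3' end ATC has 1 G/C, need ≥2 ✗ — fails.
Primer 3 (24 nt, A=6 T=8 G=7 C=3): length 24 ✓; Tm = 64.9 + 41·(10 − 16.4)/24 = 54.0°C ✓; 3' end GAG has 2 G/C ✓ — passes.
Primer 4 (25 nt, A=7 T=5 G=6 C=7): length 25, outside 20–24 ✗; Tm = 64.9 + 41·(13 − 16.4)/25 = 59.3°C, outside 45.8–58.0°C ✗; 3' end AGA has 1 G/C, need ≥2 ✗ — fails.
Primer 5 (19 nt, A=7 T=3 G=1 C=8): length 19, outside 20–24 ✗; Tm = 64.9 + 41·(9 − 16.4)/19 = 48.9°C ✓; 3' end AAA has 0 G/C, need ≥2 ✗ — fails.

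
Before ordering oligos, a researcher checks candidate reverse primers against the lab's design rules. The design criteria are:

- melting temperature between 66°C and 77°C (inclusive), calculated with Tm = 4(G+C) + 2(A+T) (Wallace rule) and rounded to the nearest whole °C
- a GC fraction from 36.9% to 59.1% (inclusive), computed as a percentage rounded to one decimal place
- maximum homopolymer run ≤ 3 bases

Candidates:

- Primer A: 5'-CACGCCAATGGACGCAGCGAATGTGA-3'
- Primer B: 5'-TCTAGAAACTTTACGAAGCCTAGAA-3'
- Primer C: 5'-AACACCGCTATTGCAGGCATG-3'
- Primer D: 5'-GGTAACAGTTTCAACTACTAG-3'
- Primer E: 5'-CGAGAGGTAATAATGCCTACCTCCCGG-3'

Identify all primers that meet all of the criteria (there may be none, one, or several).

Primer A (26 nt, A=8 T=3 G=8 C=7): Tm = 2·11 + 4·15 = 82°C, outside 66–77°C ✗; GC 15/26 = 57.7% ✓; longest run = 2 ✓ — fails.
Primer B (25 nt, A=10 T=6 G=4 C=5): Tm = 2·16 + 4·9 = 68°C ✓; GC 9/25 = 36.0%, outside 36.9–59.1% ✗; longest run = 3 ✓ — fails.
Primer C (21 nt, A=6 T=4 G=5 C=6): Tm = 2·10 + 4·11 = 64°C, outside 66–77°C ✗; GC 11/21 = 52.4% ✓; longest run = 2 ✓ — fails.
Primer D (21 nt, A=7 T=6 G=4 C=4): Tm = 2·13 + 4·8 = 58°C, outside 66–77°C ✗; GC 8/21 = 38.1% ✓; longest run = 3 ✓ — fails.
Primer E (27 nt, A=7 T=5 G=7 C=8): Tm = 2·12 + 4·15 = 84°C, outside 66–77°C ✗; GC 15/27 = 55.6% ✓; longest run = 3 ✓ — fails.

None of the candidates satisfy all criteria.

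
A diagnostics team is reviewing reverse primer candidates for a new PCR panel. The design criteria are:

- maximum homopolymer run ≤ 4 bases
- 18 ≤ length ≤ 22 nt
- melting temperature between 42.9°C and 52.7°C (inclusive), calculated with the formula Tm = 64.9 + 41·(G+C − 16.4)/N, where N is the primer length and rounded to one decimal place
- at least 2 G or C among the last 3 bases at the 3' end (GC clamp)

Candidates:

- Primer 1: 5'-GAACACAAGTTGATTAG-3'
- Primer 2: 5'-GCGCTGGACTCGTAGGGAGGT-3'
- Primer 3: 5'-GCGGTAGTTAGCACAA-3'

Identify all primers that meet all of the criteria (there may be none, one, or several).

None of the candidates satisfy all criteria.

Primer 1 (17 nt, A=7 T=4 G=4 C=2): longest run = 2 ✓; length 17, outside 18–22 ✗; Tm = 64.9 + 41·(6 − 16.4)/17 = 39.8°C, outside 42.9–52.7°C ✗; 3' end TAG has 1 G/C, need ≥2 ✗ — fails.
Primer 2 (21 nt, A=3 T=4 G=10 C=4): longest run = 3 ✓; length 21 ✓; Tm = 64.9 + 41·(14 − 16.4)/21 = 60.2°C, outside 42.9–52.7°C ✗; 3' end GGT has 2 G/C ✓ — fails.
Primer 3 (16 nt, A=5 T=3 G=5 C=3): longest run = 2 ✓; length 16, outside 18–22 ✗; Tm = 64.9 + 41·(8 − 16.4)/16 = 43.4°C ✓; 3' end CAA has 1 G/C, need ≥2 ✗ — fails.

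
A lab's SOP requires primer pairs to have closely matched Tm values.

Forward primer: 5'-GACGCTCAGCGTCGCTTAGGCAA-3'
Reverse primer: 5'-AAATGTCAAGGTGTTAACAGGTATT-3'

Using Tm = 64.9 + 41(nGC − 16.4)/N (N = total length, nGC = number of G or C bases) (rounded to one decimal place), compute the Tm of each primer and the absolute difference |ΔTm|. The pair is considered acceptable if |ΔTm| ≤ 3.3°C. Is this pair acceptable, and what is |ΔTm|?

Forward: G+C = 14, N = 23 → Tm = 64.9 + 41·(14 − 16.4)/23 = 60.6°C.
Reverse: G+C = 8, N = 25 → Tm = 64.9 + 41·(8 − 16.4)/25 = 51.1°C.
|ΔTm| = |60.6 − 51.1| = 9.5°C, > 3.3°C.

|ΔTm| = 9.5°C; the pair is not acceptable.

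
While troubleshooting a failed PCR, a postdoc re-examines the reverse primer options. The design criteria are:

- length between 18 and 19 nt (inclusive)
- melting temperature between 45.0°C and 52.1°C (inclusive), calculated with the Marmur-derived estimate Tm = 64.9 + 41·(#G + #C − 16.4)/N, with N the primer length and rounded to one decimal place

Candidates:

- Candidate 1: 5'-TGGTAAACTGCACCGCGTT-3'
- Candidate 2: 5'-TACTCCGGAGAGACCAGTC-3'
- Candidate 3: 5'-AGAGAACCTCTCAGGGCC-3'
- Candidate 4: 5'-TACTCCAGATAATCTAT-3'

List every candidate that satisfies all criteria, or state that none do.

Candidate 1 (19 nt, A=4 T=5 G=5 C=5): length 19 ✓; Tm = 64.9 + 41·(10 − 16.4)/19 = 51.1°C ✓ — passes.
Candidate 2 (19 nt, A=5 T=3 G=5 C=6): length 19 ✓; Tm = 64.9 + 41·(11 − 16.4)/19 = 53.2°C, outside 45.0–52.1°C ✗ — fails.
Candidate 3 (18 nt, A=5 T=2 G=5 C=6): length 18 ✓; Tm = 64.9 + 41·(11 − 16.4)/18 = 52.6°C, outside 45.0–52.1°C ✗ — fails.
Candidate 4 (17 nt, A=6 T=6 G=1 C=4): length 17, outside 18–19 ✗; Tm = 64.9 + 41·(5 − 16.4)/17 = 37.4°C, outside 45.0–52.1°C ✗ — fails.

Candidate 1 only.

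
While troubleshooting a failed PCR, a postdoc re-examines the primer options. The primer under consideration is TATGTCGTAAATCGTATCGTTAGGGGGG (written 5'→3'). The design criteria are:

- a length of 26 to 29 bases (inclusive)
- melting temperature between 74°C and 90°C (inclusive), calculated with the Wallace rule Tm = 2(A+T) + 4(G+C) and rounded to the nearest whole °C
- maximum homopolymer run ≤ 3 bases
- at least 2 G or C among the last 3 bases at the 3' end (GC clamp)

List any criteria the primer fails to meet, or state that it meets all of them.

Fails: homopolymer run.

Base counts: A=6, T=9, G=10, C=3 (length 28).
length: length 28 ✓
Tm: Tm = 2·15 + 4·13 = 82°C ✓
homopolymer run: longest run = 6, exceeds 3 ✗
GC clamp: 3' end GGG has 3 G/C ✓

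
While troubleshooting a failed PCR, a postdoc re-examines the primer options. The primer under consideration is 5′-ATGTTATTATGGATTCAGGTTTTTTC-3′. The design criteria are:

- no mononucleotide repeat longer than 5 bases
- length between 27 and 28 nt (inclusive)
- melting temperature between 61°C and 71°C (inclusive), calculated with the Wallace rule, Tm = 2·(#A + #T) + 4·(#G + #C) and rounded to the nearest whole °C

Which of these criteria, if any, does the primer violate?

Base counts: A=5, T=14, G=5, C=2 (length 26).
homopolymer run: longest run = 6, exceeds 5 ✗
length: length 26, outside 27–28 ✗
Tm: Tm = 2·19 + 4·7 = 66°C ✓

Fails: homopolymer run, length.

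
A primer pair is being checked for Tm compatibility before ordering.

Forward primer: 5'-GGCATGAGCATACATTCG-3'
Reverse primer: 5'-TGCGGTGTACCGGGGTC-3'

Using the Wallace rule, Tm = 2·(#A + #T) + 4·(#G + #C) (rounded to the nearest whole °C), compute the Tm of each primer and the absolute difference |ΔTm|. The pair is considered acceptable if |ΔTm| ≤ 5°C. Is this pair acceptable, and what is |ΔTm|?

Forward: A=5 T=4 G=5 C=4 → Tm = 2·9 + 4·9 = 54°C.
Reverse: A=1 T=4 G=8 C=4 → Tm = 2·5 + 4·12 = 58°C.
|ΔTm| = |54 − 58| = 4°C, ≤ 5°C.

|ΔTm| = 4°C; the pair is acceptable.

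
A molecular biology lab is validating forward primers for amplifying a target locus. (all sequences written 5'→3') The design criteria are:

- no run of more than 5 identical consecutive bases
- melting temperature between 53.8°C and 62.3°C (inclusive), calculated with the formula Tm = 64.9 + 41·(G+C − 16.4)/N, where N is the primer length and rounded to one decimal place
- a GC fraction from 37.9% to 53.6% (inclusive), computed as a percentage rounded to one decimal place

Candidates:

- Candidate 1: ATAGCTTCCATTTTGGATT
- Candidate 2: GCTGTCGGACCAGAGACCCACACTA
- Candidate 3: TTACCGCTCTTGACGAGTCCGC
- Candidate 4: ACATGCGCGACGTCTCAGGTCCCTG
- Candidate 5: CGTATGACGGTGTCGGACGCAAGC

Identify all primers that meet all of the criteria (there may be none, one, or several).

None of the candidates satisfy all criteria.

Candidate 1 (19 nt, A=4 T=9 G=3 C=3): longest run = 4 ✓; Tm = 64.9 + 41·(6 − 16.4)/19 = 42.5°C, outside 53.8–62.3°C ✗; GC 6/19 = 31.6%, outside 37.9–53.6% ✗ — fails.
Candidate 2 (25 nt, A=7 T=3 G=6 C=9): longest run = 3 ✓; Tm = 64.9 + 41·(15 − 16.4)/25 = 62.6°C, outside 53.8–62.3°C ✗; GC 15/25 = 60.0%, outside 37.9–53.6% ✗ — fails.
Candidate 3 (22 nt, A=3 T=6 G=5 C=8): longest run = 2 ✓; Tm = 64.9 + 41·(13 − 16.4)/22 = 58.6°C ✓; GC 13/22 = 59.1%, outside 37.9–53.6% ✗ — fails.
Candidate 4 (25 nt, A=4 T=5 G=7 C=9): longest run = 3 ✓; Tm = 64.9 + 41·(16 − 16.4)/25 = 64.2°C, outside 53.8–62.3°C ✗; GC 16/25 = 64.0%, outside 37.9–53.6% ✗ — fails.
Candidate 5 (24 nt, A=5 T=4 G=9 C=6): longest run = 2 ✓; Tm = 64.9 + 41·(15 − 16.4)/24 = 62.5°C, outside 53.8–62.3°C ✗; GC 15/24 = 62.5%, outside 37.9–53.6% ✗ — fails.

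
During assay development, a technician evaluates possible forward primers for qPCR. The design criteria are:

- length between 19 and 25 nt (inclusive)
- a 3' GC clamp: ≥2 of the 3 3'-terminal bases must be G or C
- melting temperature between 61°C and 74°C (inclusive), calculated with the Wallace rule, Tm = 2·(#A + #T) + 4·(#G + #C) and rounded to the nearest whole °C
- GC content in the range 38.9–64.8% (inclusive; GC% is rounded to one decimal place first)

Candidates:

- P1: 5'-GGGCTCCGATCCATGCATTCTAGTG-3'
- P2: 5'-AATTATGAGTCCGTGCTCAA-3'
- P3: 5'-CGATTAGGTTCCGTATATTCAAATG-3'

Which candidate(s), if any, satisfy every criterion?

None of the candidates satisfy all criteria.

P1 (25 nt, A=4 T=7 G=7 C=7): length 25 ✓; 3' end GTG has 2 G/C ✓; Tm = 2·11 + 4·14 = 78°C, outside 61–74°C ✗; GC 14/25 = 56.0% ✓ — fails.
P2 (20 nt, A=6 T=6 G=4 C=4): length 20 ✓; 3' end CAA has 1 G/C, need ≥2 ✗; Tm = 2·12 + 4·8 = 56°C, outside 61–74°C ✗; GC 8/20 = 40.0% ✓ — fails.
P3 (25 nt, A=7 T=9 G=5 C=4): length 25 ✓; 3' end ATG has 1 G/C, need ≥2 ✗; Tm = 2·16 + 4·9 = 68°C ✓; GC 9/25 = 36.0%, outside 38.9–64.8% ✗ — fails.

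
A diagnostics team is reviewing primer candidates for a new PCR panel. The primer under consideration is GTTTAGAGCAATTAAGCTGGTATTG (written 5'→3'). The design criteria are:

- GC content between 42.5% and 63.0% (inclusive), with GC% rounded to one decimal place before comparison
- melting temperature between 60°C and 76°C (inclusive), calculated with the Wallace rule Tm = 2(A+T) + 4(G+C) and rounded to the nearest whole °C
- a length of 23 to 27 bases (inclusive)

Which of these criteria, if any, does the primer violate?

Fails: GC content.

Base counts: A=7, T=9, G=7, C=2 (length 25).
GC content: GC 9/25 = 36.0%, outside 42.5–63.0% ✗
Tm: Tm = 2·16 + 4·9 = 68°C ✓
length: length 25 ✓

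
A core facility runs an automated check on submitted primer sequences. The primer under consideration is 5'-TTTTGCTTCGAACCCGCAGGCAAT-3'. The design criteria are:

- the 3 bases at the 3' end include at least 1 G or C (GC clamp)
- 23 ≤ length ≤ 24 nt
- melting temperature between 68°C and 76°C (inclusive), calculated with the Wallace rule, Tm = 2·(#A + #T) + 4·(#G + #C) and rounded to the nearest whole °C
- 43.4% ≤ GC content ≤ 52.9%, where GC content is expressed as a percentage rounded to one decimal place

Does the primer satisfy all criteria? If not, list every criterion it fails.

Base counts: A=5, T=7, G=5, C=7 (length 24).
GC clamp: 3' end AAT has 0 G/C, need ≥1 ✗
length: length 24 ✓
Tm: Tm = 2·12 + 4·12 = 72°C ✓
GC content: GC 12/24 = 50.0% ✓

Fails: GC clamp.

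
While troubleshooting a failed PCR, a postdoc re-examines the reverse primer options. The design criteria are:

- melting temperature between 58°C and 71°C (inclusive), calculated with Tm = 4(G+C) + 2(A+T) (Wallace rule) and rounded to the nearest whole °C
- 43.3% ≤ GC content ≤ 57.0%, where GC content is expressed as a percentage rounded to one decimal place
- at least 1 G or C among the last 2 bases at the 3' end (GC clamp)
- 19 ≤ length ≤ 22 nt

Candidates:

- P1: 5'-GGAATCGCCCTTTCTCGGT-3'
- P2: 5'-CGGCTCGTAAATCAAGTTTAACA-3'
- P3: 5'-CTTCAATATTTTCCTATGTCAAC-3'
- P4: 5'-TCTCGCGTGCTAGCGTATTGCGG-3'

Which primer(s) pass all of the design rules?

P1 (19 nt, A=2 T=6 G=5 C=6): Tm = 2·8 + 4·11 = 60°C ✓; GC 11/19 = 57.9%, outside 43.3–57.0% ✗; 3' end GT has 1 G/C ✓; length 19 ✓ — fails.
P2 (23 nt, A=8 T=6 G=4 C=5): Tm = 2·14 + 4·9 = 64°C ✓; GC 9/23 = 39.1%, outside 43.3–57.0% ✗; 3' end CA has 1 G/C ✓; length 23, outside 19–22 ✗ — fails.
P3 (23 nt, A=6 T=10 G=1 C=6): Tm = 2·16 + 4·7 = 60°C ✓; GC 7/23 = 30.4%, outside 43.3–57.0% ✗; 3' end AC has 1 G/C ✓; length 23, outside 19–22 ✗ — fails.
P4 (23 nt, A=2 T=7 G=8 C=6): Tm = 2·9 + 4·14 = 74°C, outside 58–71°C ✗; GC 14/23 = 60.9%, outside 43.3–57.0% ✗; 3' end GG has 2 G/C ✓; length 23, outside 19–22 ✗ — fails.

None of the candidates satisfy all criteria.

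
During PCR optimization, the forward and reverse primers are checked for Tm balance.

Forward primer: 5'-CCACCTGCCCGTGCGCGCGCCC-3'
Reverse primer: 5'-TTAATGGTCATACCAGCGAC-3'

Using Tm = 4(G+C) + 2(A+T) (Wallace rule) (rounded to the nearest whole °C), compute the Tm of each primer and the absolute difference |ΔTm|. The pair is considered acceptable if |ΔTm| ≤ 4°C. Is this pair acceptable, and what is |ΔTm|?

|ΔTm| = 24°C; the pair is not acceptable.

Forward: A=1 T=2 G=6 C=13 → Tm = 2·3 + 4·19 = 82°C.
Reverse: A=6 T=5 G=4 C=5 → Tm = 2·11 + 4·9 = 58°C.
|ΔTm| = |82 − 58| = 24°C, > 4°C.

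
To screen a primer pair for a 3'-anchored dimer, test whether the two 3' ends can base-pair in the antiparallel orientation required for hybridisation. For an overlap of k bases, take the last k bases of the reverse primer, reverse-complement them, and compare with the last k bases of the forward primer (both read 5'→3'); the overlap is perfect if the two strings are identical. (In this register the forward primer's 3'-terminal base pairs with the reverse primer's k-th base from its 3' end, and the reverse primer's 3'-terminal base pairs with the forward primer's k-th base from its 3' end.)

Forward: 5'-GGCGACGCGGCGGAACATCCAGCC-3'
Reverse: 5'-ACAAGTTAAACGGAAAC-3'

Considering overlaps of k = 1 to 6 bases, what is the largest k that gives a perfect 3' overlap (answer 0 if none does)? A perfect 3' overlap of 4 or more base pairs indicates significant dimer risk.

Longest perfect overlap: 0 complementary base pairs; below the dimer-risk threshold (threshold 4).

Last 6 bases (5'→3') — forward …CCAGCC, reverse …GGAAAC.
Reverse complement of the reverse primer's last 6 bases: GTTTCC; its first k bases are the reverse complement of the reverse primer's last k bases, so a perfect k-base overlap needs the forward primer's last k bases to equal them.
Comparing (forward last k vs required): k=1: C vs G ✗; k=2: CC vs GT ✗; k=3: GCC vs GTT ✗; k=4: AGCC vs GTTT ✗; k=5: CAGCC vs GTTTC ✗; k=6: CCAGCC vs GTTTCC ✗.
No overlap length from 1 to 6 is perfect, so the longest perfect 3' overlap is 0.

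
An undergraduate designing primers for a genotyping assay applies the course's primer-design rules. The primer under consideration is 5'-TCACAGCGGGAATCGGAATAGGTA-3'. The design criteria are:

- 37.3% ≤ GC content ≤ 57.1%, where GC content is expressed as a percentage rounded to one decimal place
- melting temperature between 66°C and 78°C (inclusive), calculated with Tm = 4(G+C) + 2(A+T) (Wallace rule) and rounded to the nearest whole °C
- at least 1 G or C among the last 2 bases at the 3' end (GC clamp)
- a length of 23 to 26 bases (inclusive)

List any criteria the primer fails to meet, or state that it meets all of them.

Base counts: A=8, T=4, G=8, C=4 (length 24).
GC content: GC 12/24 = 50.0% ✓
Tm: Tm = 2·12 + 4·12 = 72°C ✓
GC clamp: 3' end TA has 0 G/C, need ≥1 ✗
length: length 24 ✓

Fails: GC clamp.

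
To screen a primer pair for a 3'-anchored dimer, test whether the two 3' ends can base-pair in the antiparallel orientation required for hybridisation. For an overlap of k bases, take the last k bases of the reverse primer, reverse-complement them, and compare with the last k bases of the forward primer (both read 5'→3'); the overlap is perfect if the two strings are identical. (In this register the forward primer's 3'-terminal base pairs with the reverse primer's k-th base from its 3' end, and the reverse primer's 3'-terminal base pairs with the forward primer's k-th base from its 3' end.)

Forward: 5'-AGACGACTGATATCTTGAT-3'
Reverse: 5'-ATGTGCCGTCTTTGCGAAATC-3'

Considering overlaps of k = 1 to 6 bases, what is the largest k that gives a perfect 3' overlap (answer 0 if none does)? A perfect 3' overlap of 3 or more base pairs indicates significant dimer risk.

Longest perfect overlap: 3 complementary base pairs; significant dimer risk (threshold 3).

Last 6 bases (5'→3') — forward …CTTGAT, reverse …GAAATC.
Reverse complement of the reverse primer's last 6 bases: GATTTC; its first k bases are the reverse complement of the reverse primer's last k bases, so a perfect k-base overlap needs the forward primer's last k bases to equal them.
Comparing (forward last k vs required): k=1: T vs G ✗; k=2: AT vs GA ✗; k=3: GAT vs GAT ✓; k=4: TGAT vs GATT ✗; k=5: TTGAT vs GATTT ✗; k=6: CTTGAT vs GATTTC ✗.
Only k = 3 is perfect, so the longest perfect 3' overlap is 3.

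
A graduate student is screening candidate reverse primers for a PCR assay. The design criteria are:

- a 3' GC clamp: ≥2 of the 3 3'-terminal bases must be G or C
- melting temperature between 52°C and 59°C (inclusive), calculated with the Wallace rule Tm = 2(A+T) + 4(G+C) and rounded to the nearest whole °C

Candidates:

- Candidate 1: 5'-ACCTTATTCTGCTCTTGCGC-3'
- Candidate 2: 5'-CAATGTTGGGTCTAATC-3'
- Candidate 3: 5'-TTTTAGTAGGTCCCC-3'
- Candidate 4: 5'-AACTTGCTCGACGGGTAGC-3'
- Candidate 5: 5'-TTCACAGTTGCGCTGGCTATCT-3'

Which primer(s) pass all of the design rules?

Candidate 1 (20 nt, A=2 T=8 G=3 C=7): 3' end CGC has 3 G/C ✓; Tm = 2·10 + 4·10 = 60°C, outside 52–59°C ✗ — fails.
Candidate 2 (17 nt, A=4 T=6 G=4 C=3): 3' end ATC has 1 G/C, need ≥2 ✗; Tm = 2·10 + 4·7 = 48°C, outside 52–59°C ✗ — fails.
Candidate 3 (15 nt, A=2 T=6 G=3 C=4): 3' end CCC has 3 G/C ✓; Tm = 2·8 + 4·7 = 44°C, outside 52–59°C ✗ — fails.
Candidate 4 (19 nt, A=4 T=4 G=6 C=5): 3' end AGC has 2 G/C ✓; Tm = 2·8 + 4·11 = 60°C, outside 52–59°C ✗ — fails.
Candidate 5 (22 nt, A=3 T=8 G=5 C=6): 3' end TCT has 1 G/C, need ≥2 ✗; Tm = 2·11 + 4·11 = 66°C, outside 52–59°C ✗ — fails.

None of the candidates satisfy all criteria.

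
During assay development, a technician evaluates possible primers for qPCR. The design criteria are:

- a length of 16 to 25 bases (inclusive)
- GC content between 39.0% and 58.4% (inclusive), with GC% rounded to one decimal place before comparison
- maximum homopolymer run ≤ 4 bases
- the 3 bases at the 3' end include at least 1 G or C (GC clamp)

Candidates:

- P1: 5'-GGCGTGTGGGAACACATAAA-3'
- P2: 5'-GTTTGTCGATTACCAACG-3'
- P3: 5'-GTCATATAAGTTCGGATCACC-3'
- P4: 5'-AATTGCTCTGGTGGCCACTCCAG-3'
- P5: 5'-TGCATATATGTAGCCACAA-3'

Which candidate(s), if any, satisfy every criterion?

P2, P3 and P4.

P1 (20 nt, A=7 T=3 G=7 C=3): length 20 ✓; GC 10/20 = 50.0% ✓; longest run = 3 ✓; 3' end AAA has 0 G/C, need ≥1 ✗ — fails.
P2 (18 nt, A=4 T=6 G=4 C=4): length 18 ✓; GC 8/18 = 44.4% ✓; longest run = 3 ✓; 3' end ACG has 2 G/C ✓ — passes.
P3 (21 nt, A=6 T=6 G=4 C=5): length 21 ✓; GC 9/21 = 42.9% ✓; longest run = 2 ✓; 3' end ACC has 2 G/C ✓ — passes.
P4 (23 nt, A=4 T=6 G=6 C=7): length 23 ✓; GC 13/23 = 56.5% ✓; longest run = 2 ✓; 3' end CAG has 2 G/C ✓ — passes.
P5 (19 nt, A=7 T=5 G=3 C=4): length 19 ✓; GC 7/19 = 36.8%, outside 39.0–58.4% ✗; longest run = 2 ✓; 3' end CAA has 1 G/C ✓ — fails.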